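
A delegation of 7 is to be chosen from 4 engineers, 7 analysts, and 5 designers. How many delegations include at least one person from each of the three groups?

Unrestricted: C(16,7) = 11440 ways to pick any 7 of the 16.
Selections missing a whole group: no engineers → C(12,7) = 792; no analysts → C(9,7) = 36; no designers → C(11,7) = 330.
Add back selections omitting two groups (i.e. drawn from a single group): C(4,7) + C(7,7) + C(5,7) = 1.
By inclusion–exclusion: 11440 − 1158 + 1 = 10283.

10283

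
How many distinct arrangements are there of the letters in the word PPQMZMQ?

PPQMZMQ has 7 letters with M appearing twice, P appearing twice, and Q appearing twice.
So there are 7! / (2!·2!·2!) = 630 distinguishable arrangements.

630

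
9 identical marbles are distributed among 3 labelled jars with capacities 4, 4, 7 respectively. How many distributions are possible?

22

By stars and bars, unrestricted non-negative solutions to x_1+…+x_3 = 9 number C(9+2,2) = 55.
Subtract solutions that violate a single cap (substitute x_i' = x_i − (cap_i+1)): x_1 ≥ 5 gives C(6,2) = 15; x_2 ≥ 5 gives C(6,2) = 15; x_3 ≥ 8 gives C(3,2) = 3. Together 33.
No two caps can be exceeded simultaneously, so the pair terms are all 0.
By inclusion–exclusion the count is 55 − 33 + 0 = 22.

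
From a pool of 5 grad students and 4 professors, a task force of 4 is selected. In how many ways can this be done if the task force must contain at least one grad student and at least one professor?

Unrestricted: C(9,4) = 126 ways to pick any 4 of the 9.
Selections missing a whole group: no grad students → C(4,4) = 1; no professors → C(5,4) = 5.
Both groups omitted at once is impossible, so 126 − 6 = 120.

120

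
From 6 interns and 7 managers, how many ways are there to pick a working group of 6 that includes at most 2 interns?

Split by how many interns are chosen (0 through 2).
Sum: C(6,0)·C(7,6) + C(6,1)·C(7,5) + C(6,2)·C(7,4) = 7 + 126 + 525 = 658.

658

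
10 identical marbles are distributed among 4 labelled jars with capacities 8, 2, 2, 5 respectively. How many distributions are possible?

Without the upper bounds there are C(13,3) = 286 ways to split 10 among 4 jars.
Subtract solutions that violate a single cap (substitute x_i' = x_i − (cap_i+1)): x_1 ≥ 9 gives C(4,3) = 4; x_2 ≥ 3 gives C(10,3) = 120; x_3 ≥ 3 gives C(10,3) = 120; x_4 ≥ 6 gives C(7,3) = 35. Together 279.
Add back pairs where two caps are both exceeded: 0 + 0 + 0 + 35 + 4 + 4 = 43.
By inclusion–exclusion the count is 286 − 279 + 43 = 50.

50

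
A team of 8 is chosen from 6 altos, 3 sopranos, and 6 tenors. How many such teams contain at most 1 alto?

225

Split by how many altos are chosen (0 through 1).
Sum: C(6,0)·C(9,8) + C(6,1)·C(9,7) = 9 + 216 = 225.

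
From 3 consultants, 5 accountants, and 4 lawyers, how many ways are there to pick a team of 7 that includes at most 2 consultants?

666

Split by how many consultants are chosen (0 through 2).
Sum: C(3,0)·C(9,7) + C(3,1)·C(9,6) + C(3,2)·C(9,5) = 36 + 252 + 378 = 666.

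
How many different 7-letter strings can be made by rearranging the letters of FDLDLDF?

210

Letter multiplicities in FDLDLDF: D×3, F×2, L×2.
So there are 7! / (3!·2!·2!) = 210 distinguishable arrangements.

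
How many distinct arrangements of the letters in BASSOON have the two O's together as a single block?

360

Treat the 2 copies of O as a single block. The multiset to arrange is then {OO, A, B, N, S, S}, 6 items in all.
That gives (6)!/(2!) = 360 arrangements.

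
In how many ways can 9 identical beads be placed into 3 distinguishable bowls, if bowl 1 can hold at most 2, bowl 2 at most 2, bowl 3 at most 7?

6

Ignoring the caps, the number of non-negative solutions to x_1+…+x_3 = 9 is C(11,2) = 55.
Subtract solutions that violate a single cap (substitute x_i' = x_i − (cap_i+1)): x_1 ≥ 3 gives C(8,2) = 28; x_2 ≥ 3 gives C(8,2) = 28; x_3 ≥ 8 gives C(3,2) = 3. Together 59.
Add back pairs where two caps are both exceeded: 10 + 0 + 0 = 10.
By inclusion–exclusion the count is 55 − 59 + 10 = 6.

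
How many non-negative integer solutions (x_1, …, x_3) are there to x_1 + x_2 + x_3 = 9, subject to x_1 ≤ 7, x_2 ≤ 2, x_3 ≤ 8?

23

Without the upper bounds there are C(11,2) = 55 ways to split 9 among 3 variables.
Subtract solutions that violate a single cap (substitute x_i' = x_i − (cap_i+1)): x_1 ≥ 8 gives C(3,2) = 3; x_2 ≥ 3 gives C(8,2) = 28; x_3 ≥ 9 gives C(2,2) = 1. Together 32.
No two caps can be exceeded simultaneously, so the pair terms are all 0.
By inclusion–exclusion the count is 55 − 32 + 0 = 23.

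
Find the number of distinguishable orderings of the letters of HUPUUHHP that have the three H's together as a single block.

Treat the 3 copies of H as a single block. The multiset to arrange is then {HHH, P, P, U, U, U}, 6 items in all.
That gives (6)!/(3!·2!) = 60 arrangements.

60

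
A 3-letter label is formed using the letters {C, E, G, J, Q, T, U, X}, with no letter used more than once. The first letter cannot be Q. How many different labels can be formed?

294

The first letter has 8−1 = 7 choices (anything except Q).
The remaining 2 letters are filled from the other 7 symbols without repetition: 7 × 6 = 42.
Total: 7 × 42 = 294.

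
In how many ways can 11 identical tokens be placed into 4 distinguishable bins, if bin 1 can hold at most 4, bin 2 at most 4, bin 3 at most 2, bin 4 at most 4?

19

By stars and bars, unrestricted non-negative solutions to x_1+…+x_4 = 11 number C(11+3,3) = 364.
Subtract solutions that violate a single cap (substitute x_i' = x_i − (cap_i+1)): x_1 ≥ 5 gives C(9,3) = 84; x_2 ≥ 5 gives C(9,3) = 84; x_3 ≥ 3 gives C(11,3) = 165; x_4 ≥ 5 gives C(9,3) = 84. Together 417.
Add back pairs where two caps are both exceeded: 4 + 20 + 4 + 20 + 4 + 20 = 72.
By inclusion–exclusion the count is 364 − 417 + 72 = 19.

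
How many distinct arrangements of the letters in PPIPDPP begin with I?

Fix I in the first position and arrange the remaining 6 letters.
Those 6 letters have P appearing 5 times, giving (6)!/(5!) = 6.

6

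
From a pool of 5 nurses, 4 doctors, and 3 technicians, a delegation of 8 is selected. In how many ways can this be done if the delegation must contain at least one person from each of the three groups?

Unrestricted: C(12,8) = 495 ways to pick any 8 of the 12.
Subtract selections that omit an entire group: no nurses → C(7,8) = 0; no doctors → C(8,8) = 1; no technicians → C(9,8) = 9.
Add back selections omitting two groups (i.e. drawn from a single group): C(5,8) + C(4,8) + C(3,8) = 0.
By inclusion–exclusion: 495 − 10 + 0 = 485.

485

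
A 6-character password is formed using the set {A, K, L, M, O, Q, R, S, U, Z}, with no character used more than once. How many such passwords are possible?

151200

Choose and order 6 of the 10 symbols: the first character has 10 options, the next 9, and so on down to 5.
10 × 9 × 8 × 7 × 6 × 5 = 151200.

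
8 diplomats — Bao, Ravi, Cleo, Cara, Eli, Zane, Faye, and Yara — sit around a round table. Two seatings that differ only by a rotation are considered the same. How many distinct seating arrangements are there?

Fix one person's seat to break rotational symmetry; the remaining 7 people can be arranged in (7)! = 5040 ways.

5040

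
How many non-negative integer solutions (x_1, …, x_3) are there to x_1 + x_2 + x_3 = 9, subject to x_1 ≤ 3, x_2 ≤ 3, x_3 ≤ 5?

By stars and bars, unrestricted non-negative solutions to x_1+…+x_3 = 9 number C(9+2,2) = 55.
Subtract solutions that violate a single cap (substitute x_i' = x_i − (cap_i+1)): x_1 ≥ 4 gives C(7,2) = 21; x_2 ≥ 4 gives C(7,2) = 21; x_3 ≥ 6 gives C(5,2) = 10. Together 52.
Add back pairs where two caps are both exceeded: 3 + 0 + 0 = 3.
By inclusion–exclusion the count is 55 − 52 + 3 = 6.

6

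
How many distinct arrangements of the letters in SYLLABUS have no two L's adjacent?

Total arrangements of SYLLABUS: 8!/(2!·2!) = 10080.
Arrangements with the L's together: treat LL as one letter, giving (7)!/(2!) = 2520.
Subtracting, 10080 − 2520 = 7560 arrangements keep the L's apart.

7560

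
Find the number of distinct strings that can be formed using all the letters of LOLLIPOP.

1680

The 8 letters of LOLLIPOP have repeats: L appearing 3 times, O appearing twice, and P appearing twice.
Dividing 8! = 40320 by 3!·2!·2! = 24 for the repeated letters gives 1680.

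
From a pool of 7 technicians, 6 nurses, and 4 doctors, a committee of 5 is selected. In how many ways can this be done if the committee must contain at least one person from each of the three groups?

Unrestricted: C(17,5) = 6188 ways to pick any 5 of the 17.
Selections missing a whole group: no technicians → C(10,5) = 252; no nurses → C(11,5) = 462; no doctors → C(13,5) = 1287.
Add back selections omitting two groups (i.e. drawn from a single group): C(7,5) + C(6,5) + C(4,5) = 27.
By inclusion–exclusion: 6188 − 2001 + 27 = 4214.

4214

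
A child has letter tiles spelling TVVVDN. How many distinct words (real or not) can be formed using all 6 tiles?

TVVVDN has 6 letters with V appearing 3 times.
The number of distinct arrangements is 6!/(3!) = 720/6 = 120.

120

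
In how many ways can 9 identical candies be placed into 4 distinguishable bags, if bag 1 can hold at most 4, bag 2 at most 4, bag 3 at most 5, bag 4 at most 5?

By stars and bars, unrestricted non-negative solutions to x_1+…+x_4 = 9 number C(9+3,3) = 220.
Subtract solutions that violate a single cap (substitute x_i' = x_i − (cap_i+1)): x_1 ≥ 5 gives C(7,3) = 35; x_2 ≥ 5 gives C(7,3) = 35; x_3 ≥ 6 gives C(6,3) = 20; x_4 ≥ 6 gives C(6,3) = 20. Together 110.
No two caps can be exceeded simultaneously, so the pair terms are all 0.
By inclusion–exclusion the count is 220 − 110 + 0 = 110.

110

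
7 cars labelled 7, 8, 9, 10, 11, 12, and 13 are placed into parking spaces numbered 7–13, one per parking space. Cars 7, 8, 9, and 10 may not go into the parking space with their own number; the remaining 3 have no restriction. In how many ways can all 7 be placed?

Let Aᵢ (for 7 ≤ i ≤ 10) be the placements that put car i in its forbidden parking space. Any j of these fix j positions, leaving (7−j)! ways to fill the rest, and there are C(4,j) ways to pick which j.
By inclusion–exclusion, the number of valid placements is Σ_{j=0}^{4} (−1)^j C(4,j)·(7−j)!.
Computing: 5040 − 2880 + 720 − 96 + 6 = 2790.

2790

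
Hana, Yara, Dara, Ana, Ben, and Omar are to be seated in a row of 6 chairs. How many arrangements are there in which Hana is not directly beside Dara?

Of the 6! = 720 arrangements, those with Hana and Dara adjacent number 2 × 5! = 240 (treat the pair as a block with 2 internal orders).
So 720 − 240 = 480 arrangements keep them apart.

480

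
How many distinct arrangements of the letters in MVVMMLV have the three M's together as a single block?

Treat the 3 copies of M as a single block. The multiset to arrange is then {MMM, L, V, V, V}, 5 items in all.
That gives (5)!/(3!) = 20 arrangements.

20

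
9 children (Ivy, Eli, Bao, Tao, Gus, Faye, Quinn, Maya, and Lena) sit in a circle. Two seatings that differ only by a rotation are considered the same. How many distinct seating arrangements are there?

Seat Ivy anywhere (absorbing the rotational symmetry), then permute the other 8: (8)! = 40320.

40320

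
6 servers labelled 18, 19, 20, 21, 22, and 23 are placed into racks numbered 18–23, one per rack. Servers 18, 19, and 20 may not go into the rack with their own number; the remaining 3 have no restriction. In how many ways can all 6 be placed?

426

Let Aᵢ (for i ∈ {18, 19, 20}) be the placements that put server i in its forbidden rack. Any j of these fix j positions, leaving (6−j)! ways to fill the rest, and there are C(3,j) ways to pick which j.
By inclusion–exclusion, the number of valid placements is Σ_{j=0}^{3} (−1)^j C(3,j)·(6−j)!.
Computing: 720 − 360 + 72 − 6 = 426.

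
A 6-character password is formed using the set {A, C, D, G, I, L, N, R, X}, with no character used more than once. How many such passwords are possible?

60480

Choose and order 6 of the 9 symbols: the first character has 9 options, the next 8, and so on down to 4.
9 × 8 × 7 × 6 × 5 × 4 = 60480.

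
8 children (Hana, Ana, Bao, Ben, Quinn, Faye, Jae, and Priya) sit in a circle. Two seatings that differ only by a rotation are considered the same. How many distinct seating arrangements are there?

5040

Fix one person's seat to break rotational symmetry; the remaining 7 people can be arranged in (7)! = 5040 ways.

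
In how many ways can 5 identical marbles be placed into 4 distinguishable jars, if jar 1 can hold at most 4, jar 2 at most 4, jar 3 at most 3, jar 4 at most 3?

By stars and bars, unrestricted non-negative solutions to x_1+…+x_4 = 5 number C(5+3,3) = 56.
Subtract solutions that violate a single cap (substitute x_i' = x_i − (cap_i+1)): x_1 ≥ 5 gives C(3,3) = 1; x_2 ≥ 5 gives C(3,3) = 1; x_3 ≥ 4 gives C(4,3) = 4; x_4 ≥ 4 gives C(4,3) = 4. Together 10.
No two caps can be exceeded simultaneously, so the pair terms are all 0.
By inclusion–exclusion the count is 56 − 10 + 0 = 46.

46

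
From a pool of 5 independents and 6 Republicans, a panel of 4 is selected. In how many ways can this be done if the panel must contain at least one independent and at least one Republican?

310

Total 4-person selections from all 11: C(11,4) = 330.
Subtract selections that omit an entire group: no independents → C(6,4) = 15; no Republicans → C(5,4) = 5.
Both groups omitted at once is impossible, so 330 − 20 = 310.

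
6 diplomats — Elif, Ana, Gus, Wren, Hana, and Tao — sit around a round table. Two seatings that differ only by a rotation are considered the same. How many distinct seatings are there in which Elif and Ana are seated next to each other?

Treat {Elif, Ana} as one unit (2 internal orders) and seat the resulting 5 units around the table: (4)! circular arrangements.
So 2 × (4)! = 2 × 24 = 48.

48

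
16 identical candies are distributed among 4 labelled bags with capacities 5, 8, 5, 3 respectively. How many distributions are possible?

By stars and bars, unrestricted non-negative solutions to x_1+…+x_4 = 16 number C(16+3,3) = 969.
Subtract solutions that violate a single cap (substitute x_i' = x_i − (cap_i+1)): x_1 ≥ 6 gives C(13,3) = 286; x_2 ≥ 9 gives C(10,3) = 120; x_3 ≥ 6 gives C(13,3) = 286; x_4 ≥ 4 gives C(15,3) = 455. Together 1147.
Add back pairs where two caps are both exceeded: 4 + 35 + 84 + 4 + 20 + 84 = 231.
Subtract triples: 0 + 0 + 1 + 0 = 1.
By inclusion–exclusion the count is 969 − 1147 + 231 − 1 = 52.

52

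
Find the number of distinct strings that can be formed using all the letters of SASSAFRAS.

The 9 letters of SASSAFRAS have repeats: A appearing 3 times and S appearing 4 times.
So there are 9! / (4!·3!) = 2520 distinguishable arrangements.

2520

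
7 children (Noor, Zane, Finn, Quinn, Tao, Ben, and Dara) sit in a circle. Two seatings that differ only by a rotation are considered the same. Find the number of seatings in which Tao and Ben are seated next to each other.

Glue Tao and Ben into a block (2 internal orders). Seating 6 units around a circle gives (5)! arrangements.
So 2 × (5)! = 2 × 120 = 240.

240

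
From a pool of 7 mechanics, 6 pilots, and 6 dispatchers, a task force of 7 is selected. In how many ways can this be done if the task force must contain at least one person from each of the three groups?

46165

With no constraint there are C(19,7) = 50388 possible selections.
Subtract selections that omit an entire group: no mechanics → C(12,7) = 792; no pilots → C(13,7) = 1716; no dispatchers → C(13,7) = 1716.
Add back selections omitting two groups (i.e. drawn from a single group): C(7,7) + C(6,7) + C(6,7) = 1.
By inclusion–exclusion: 50388 − 4224 + 1 = 46165.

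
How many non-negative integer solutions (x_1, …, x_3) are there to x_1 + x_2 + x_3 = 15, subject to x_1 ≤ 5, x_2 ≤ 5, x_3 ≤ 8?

10

Ignoring the caps, the number of non-negative solutions to x_1+…+x_3 = 15 is C(17,2) = 136.
Subtract solutions that violate a single cap (substitute x_i' = x_i − (cap_i+1)): x_1 ≥ 6 gives C(11,2) = 55; x_2 ≥ 6 gives C(11,2) = 55; x_3 ≥ 9 gives C(8,2) = 28. Together 138.
Add back pairs where two caps are both exceeded: 10 + 1 + 1 = 12.
By inclusion–exclusion the count is 136 − 138 + 12 = 10.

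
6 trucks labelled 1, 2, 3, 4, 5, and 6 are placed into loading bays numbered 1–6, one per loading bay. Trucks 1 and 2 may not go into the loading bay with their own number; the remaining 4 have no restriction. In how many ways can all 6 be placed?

Let Aᵢ (for i ∈ {1, 2}) be the placements that put truck i in its forbidden loading bay. Any j of these fix j positions, leaving (6−j)! ways to fill the rest, and there are C(2,j) ways to pick which j.
By inclusion–exclusion, the number of valid placements is Σ_{j=0}^{2} (−1)^j C(2,j)·(6−j)!.
Computing: 720 − 240 + 24 = 504.

504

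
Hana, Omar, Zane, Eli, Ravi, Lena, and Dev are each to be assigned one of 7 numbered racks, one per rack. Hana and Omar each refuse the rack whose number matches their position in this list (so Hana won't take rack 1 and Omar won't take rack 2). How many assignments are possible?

Let Aᵢ (for i ∈ {1, 2}) be the placements that put person i in their forbidden rack. Any j of these fix j positions, leaving (7−j)! ways to fill the rest, and there are C(2,j) ways to pick which j.
By inclusion–exclusion, the number of valid placements is Σ_{j=0}^{2} (−1)^j C(2,j)·(7−j)!.
Computing: 5040 − 1440 + 120 = 3720.

3720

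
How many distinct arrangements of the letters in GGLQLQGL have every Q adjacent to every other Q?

140

Treat the 2 copies of Q as a single block. The multiset to arrange is then {QQ, G, G, G, L, L, L}, 7 items in all.
That gives (7)!/(3!·3!) = 140 arrangements.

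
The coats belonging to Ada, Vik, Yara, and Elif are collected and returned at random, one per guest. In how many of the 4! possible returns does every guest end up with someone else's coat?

9

Count assignments avoiding every fixed point. For any j of the 4 guests fixed to their own coat, the other 4−j can be arranged in (4−j)! ways.
By inclusion–exclusion this is Σ_{j=0}^{4} (−1)^j C(4,j)·(4−j)!.
Computing: 24 − 24 + 12 − 4 + 1 = 9.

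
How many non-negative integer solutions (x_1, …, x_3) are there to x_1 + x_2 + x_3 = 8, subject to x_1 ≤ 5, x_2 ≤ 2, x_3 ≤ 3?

By stars and bars, unrestricted non-negative solutions to x_1+…+x_3 = 8 number C(8+2,2) = 45.
Subtract solutions that violate a single cap (substitute x_i' = x_i − (cap_i+1)): x_1 ≥ 6 gives C(4,2) = 6; x_2 ≥ 3 gives C(7,2) = 21; x_3 ≥ 4 gives C(6,2) = 15. Together 42.
Add back pairs where two caps are both exceeded: 0 + 0 + 3 = 3.
By inclusion–exclusion the count is 45 − 42 + 3 = 6.

6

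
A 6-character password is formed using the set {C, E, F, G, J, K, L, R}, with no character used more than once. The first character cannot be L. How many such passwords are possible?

17640

The first character has 8−1 = 7 choices (anything except L).
The remaining 5 characters are filled from the other 7 symbols without repetition: 7 × 6 × 5 × 4 × 3 = 2520.
Total: 7 × 2520 = 17640.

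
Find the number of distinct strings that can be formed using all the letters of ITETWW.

The 6 letters of ITETWW have repeats: T appearing twice and W appearing twice.
Dividing 6! = 720 by 2!·2! = 4 for the repeated letters gives 180.

180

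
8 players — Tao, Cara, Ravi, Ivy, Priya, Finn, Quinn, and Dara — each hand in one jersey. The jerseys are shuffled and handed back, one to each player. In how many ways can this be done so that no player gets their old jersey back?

Count assignments avoiding every fixed point. For any j of the 8 players fixed to their old jersey, the other 8−j can be arranged in (8−j)! ways.
By inclusion–exclusion this is Σ_{j=0}^{8} (−1)^j C(8,j)·(8−j)!.
Computing: 40320 − 40320 + 20160 − 6720 + 1680 − 336 + 56 − 8 + 1 = 14833.

14833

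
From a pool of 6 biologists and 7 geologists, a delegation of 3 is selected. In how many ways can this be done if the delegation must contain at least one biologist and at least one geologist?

Total 3-person selections from all 13: C(13,3) = 286.
Subtract selections that omit an entire group: no biologists → C(7,3) = 35; no geologists → C(6,3) = 20.
Both groups omitted at once is impossible, so 286 − 55 = 231.

231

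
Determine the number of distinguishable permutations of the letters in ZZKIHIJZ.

3360

The 8 letters of ZZKIHIJZ have repeats: I appearing twice and Z appearing 3 times.
Dividing 8! = 40320 by 3!·2! = 12 for the repeated letters gives 3360.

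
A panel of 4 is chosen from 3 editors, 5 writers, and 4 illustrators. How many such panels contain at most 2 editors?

Split by how many editors are chosen (0 through 2).
Sum: C(3,0)·C(9,4) + C(3,1)·C(9,3) + C(3,2)·C(9,2) = 126 + 252 + 108 = 486.

486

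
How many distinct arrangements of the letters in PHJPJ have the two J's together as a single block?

12

Treat the 2 copies of J as a single block. The multiset to arrange is then {JJ, H, P, P}, 4 items in all.
That gives (4)!/(2!) = 12 arrangements.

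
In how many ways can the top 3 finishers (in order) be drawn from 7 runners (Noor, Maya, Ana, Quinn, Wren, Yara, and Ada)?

There are 7 choices for 1st place, 6 for 2nd, and 5 for 3rd.
That gives 7 × 6 × 5 = 210.

210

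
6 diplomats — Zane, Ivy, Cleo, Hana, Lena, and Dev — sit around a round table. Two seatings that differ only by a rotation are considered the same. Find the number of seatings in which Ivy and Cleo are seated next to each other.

48

Glue Ivy and Cleo into a block (2 internal orders). Seating 5 units around a circle gives (4)! arrangements.
So 2 × (4)! = 2 × 24 = 48.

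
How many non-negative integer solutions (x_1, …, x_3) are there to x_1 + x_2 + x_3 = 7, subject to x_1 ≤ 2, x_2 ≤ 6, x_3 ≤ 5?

17

Ignoring the caps, the number of non-negative solutions to x_1+…+x_3 = 7 is C(9,2) = 36.
Subtract solutions that violate a single cap (substitute x_i' = x_i − (cap_i+1)): x_1 ≥ 3 gives C(6,2) = 15; x_2 ≥ 7 gives C(2,2) = 1; x_3 ≥ 6 gives C(3,2) = 3. Together 19.
No two caps can be exceeded simultaneously, so the pair terms are all 0.
By inclusion–exclusion the count is 36 − 19 + 0 = 17.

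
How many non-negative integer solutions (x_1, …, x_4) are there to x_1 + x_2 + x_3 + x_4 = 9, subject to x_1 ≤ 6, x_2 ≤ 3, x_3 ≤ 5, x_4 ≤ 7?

130

Without the upper bounds there are C(12,3) = 220 ways to split 9 among 4 variables.
Subtract solutions that violate a single cap (substitute x_i' = x_i − (cap_i+1)): x_1 ≥ 7 gives C(5,3) = 10; x_2 ≥ 4 gives C(8,3) = 56; x_3 ≥ 6 gives C(6,3) = 20; x_4 ≥ 8 gives C(4,3) = 4. Together 90.
No two caps can be exceeded simultaneously, so the pair terms are all 0.
By inclusion–exclusion the count is 220 − 90 + 0 = 130.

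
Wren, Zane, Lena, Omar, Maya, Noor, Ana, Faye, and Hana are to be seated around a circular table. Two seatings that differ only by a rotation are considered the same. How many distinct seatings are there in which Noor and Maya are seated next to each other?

10080

Treat {Noor, Maya} as one unit (2 internal orders) and seat the resulting 8 units around the table: (7)! circular arrangements.
So 2 × (7)! = 2 × 5040 = 10080.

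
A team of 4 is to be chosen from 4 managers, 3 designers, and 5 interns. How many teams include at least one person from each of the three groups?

Unrestricted: C(12,4) = 495 ways to pick any 4 of the 12.
Selections missing a whole group: no managers → C(8,4) = 70; no designers → C(9,4) = 126; no interns → C(7,4) = 35.
Add back selections omitting two groups (i.e. drawn from a single group): C(4,4) + C(3,4) + C(5,4) = 6.
By inclusion–exclusion: 495 − 231 + 6 = 270.

270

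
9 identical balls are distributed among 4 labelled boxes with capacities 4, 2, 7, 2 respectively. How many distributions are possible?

By stars and bars, unrestricted non-negative solutions to x_1+…+x_4 = 9 number C(9+3,3) = 220.
Subtract solutions that violate a single cap (substitute x_i' = x_i − (cap_i+1)): x_1 ≥ 5 gives C(7,3) = 35; x_2 ≥ 3 gives C(9,3) = 84; x_3 ≥ 8 gives C(4,3) = 4; x_4 ≥ 3 gives C(9,3) = 84. Together 207.
Add back pairs where two caps are both exceeded: 4 + 0 + 4 + 0 + 20 + 0 = 28.
By inclusion–exclusion the count is 220 − 207 + 28 = 41.

41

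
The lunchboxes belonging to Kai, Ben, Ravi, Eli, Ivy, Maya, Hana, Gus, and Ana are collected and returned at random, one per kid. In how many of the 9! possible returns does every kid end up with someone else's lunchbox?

133496

This is the derangement count D_9: permutations of 9 items with no fixed point.
By inclusion–exclusion this is Σ_{j=0}^{9} (−1)^j C(9,j)·(9−j)!.
Computing: 362880 − 362880 + 181440 − 60480 + 15120 − 3024 + 504 − 72 + 9 − 1 = 133496.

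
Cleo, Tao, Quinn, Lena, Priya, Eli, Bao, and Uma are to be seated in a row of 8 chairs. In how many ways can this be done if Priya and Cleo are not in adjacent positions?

30240

There are 8! = 40320 arrangements in all. If Priya and Cleo are adjacent, merging them into one block gives 2·(7)! = 10080 arrangements.
So 40320 − 10080 = 30240 arrangements keep them apart.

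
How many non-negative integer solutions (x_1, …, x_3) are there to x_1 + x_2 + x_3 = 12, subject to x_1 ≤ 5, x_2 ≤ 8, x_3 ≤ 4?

20

By stars and bars, unrestricted non-negative solutions to x_1+…+x_3 = 12 number C(12+2,2) = 91.
Subtract solutions that violate a single cap (substitute x_i' = x_i − (cap_i+1)): x_1 ≥ 6 gives C(8,2) = 28; x_2 ≥ 9 gives C(5,2) = 10; x_3 ≥ 5 gives C(9,2) = 36. Together 74.
Add back pairs where two caps are both exceeded: 0 + 3 + 0 = 3.
By inclusion–exclusion the count is 91 − 74 + 3 = 20.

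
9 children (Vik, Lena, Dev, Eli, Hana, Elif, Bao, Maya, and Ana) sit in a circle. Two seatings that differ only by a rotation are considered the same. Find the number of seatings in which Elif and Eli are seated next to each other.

Treat {Elif, Eli} as one unit (2 internal orders) and seat the resulting 8 units around the table: (7)! circular arrangements.
So 2 × (7)! = 2 × 5040 = 10080.

10080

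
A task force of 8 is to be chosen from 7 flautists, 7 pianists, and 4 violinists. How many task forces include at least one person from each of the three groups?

40425

Total 8-person selections from all 18: C(18,8) = 43758.
Selections missing a whole group: no flautists → C(11,8) = 165; no pianists → C(11,8) = 165; no violinists → C(14,8) = 3003.
Add back selections omitting two groups (i.e. drawn from a single group): C(7,8) + C(7,8) + C(4,8) = 0.
By inclusion–exclusion: 43758 − 3333 + 0 = 40425.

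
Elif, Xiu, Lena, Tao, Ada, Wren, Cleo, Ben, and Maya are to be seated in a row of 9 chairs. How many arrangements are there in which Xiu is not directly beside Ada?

282240

There are 9! = 362880 arrangements in all. If Xiu and Ada are adjacent, merging them into one block gives 2·(8)! = 80640 arrangements.
Complementary counting: 362880 − 80640 = 282240.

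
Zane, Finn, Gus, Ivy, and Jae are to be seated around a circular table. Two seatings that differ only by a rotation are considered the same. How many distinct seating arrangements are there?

24

Seat Zane anywhere (absorbing the rotational symmetry), then permute the other 4: (4)! = 24.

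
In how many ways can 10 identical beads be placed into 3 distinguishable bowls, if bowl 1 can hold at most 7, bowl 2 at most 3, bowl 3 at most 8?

29

By stars and bars, unrestricted non-negative solutions to x_1+…+x_3 = 10 number C(10+2,2) = 66.
Subtract solutions that violate a single cap (substitute x_i' = x_i − (cap_i+1)): x_1 ≥ 8 gives C(4,2) = 6; x_2 ≥ 4 gives C(8,2) = 28; x_3 ≥ 9 gives C(3,2) = 3. Together 37.
No two caps can be exceeded simultaneously, so the pair terms are all 0.
By inclusion–exclusion the count is 66 − 37 + 0 = 29.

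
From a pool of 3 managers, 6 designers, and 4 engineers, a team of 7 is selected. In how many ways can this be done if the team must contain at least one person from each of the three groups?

Total 7-person selections from all 13: C(13,7) = 1716.
Subtract selections that omit an entire group: no managers → C(10,7) = 120; no designers → C(7,7) = 1; no engineers → C(9,7) = 36.
Add back selections omitting two groups (i.e. drawn from a single group): C(3,7) + C(6,7) + C(4,7) = 0.
By inclusion–exclusion: 1716 − 157 + 0 = 1559.

1559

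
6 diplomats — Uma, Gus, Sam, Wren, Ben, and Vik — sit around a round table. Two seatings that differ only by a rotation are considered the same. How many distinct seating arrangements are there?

Fix one person's seat to break rotational symmetry; the remaining 5 people can be arranged in (5)! = 120 ways.

120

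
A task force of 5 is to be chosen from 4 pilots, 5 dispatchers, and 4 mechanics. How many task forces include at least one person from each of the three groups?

Total 5-person selections from all 13: C(13,5) = 1287.
Subtract selections that omit an entire group: no pilots → C(9,5) = 126; no dispatchers → C(8,5) = 56; no mechanics → C(9,5) = 126.
Add back selections omitting two groups (i.e. drawn from a single group): C(4,5) + C(5,5) + C(4,5) = 1.
By inclusion–exclusion: 1287 − 308 + 1 = 980.

980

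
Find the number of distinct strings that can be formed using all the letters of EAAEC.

30

Letter multiplicities in EAAEC: A×2, C×1, E×2.
The number of distinct arrangements is 5!/(2!·2!) = 120/4 = 30.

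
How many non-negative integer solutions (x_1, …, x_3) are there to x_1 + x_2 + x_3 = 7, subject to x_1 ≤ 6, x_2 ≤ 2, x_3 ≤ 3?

Ignoring the caps, the number of non-negative solutions to x_1+…+x_3 = 7 is C(9,2) = 36.
Subtract solutions that violate a single cap (substitute x_i' = x_i − (cap_i+1)): x_1 ≥ 7 gives C(2,2) = 1; x_2 ≥ 3 gives C(6,2) = 15; x_3 ≥ 4 gives C(5,2) = 10. Together 26.
Add back pairs where two caps are both exceeded: 0 + 0 + 1 = 1.
By inclusion–exclusion the count is 36 − 26 + 1 = 11.

11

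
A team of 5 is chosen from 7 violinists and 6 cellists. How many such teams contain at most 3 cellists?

Split by how many cellists are chosen (0 through 3).
Sum: C(6,0)·C(7,5) + C(6,1)·C(7,4) + C(6,2)·C(7,3) + C(6,3)·C(7,2) = 21 + 210 + 525 + 420 = 1176.

1176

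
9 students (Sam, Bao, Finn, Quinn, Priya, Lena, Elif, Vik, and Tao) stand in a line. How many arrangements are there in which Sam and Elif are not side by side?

282240

There are 9! = 362880 arrangements in all. If Sam and Elif are adjacent, merging them into one block gives 2·(8)! = 80640 arrangements.
So 362880 − 80640 = 282240 arrangements keep them apart.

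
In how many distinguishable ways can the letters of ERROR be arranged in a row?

20

The 5 letters of ERROR have repeats: R appearing 3 times.
Dividing 5! = 120 by 3! = 6 for the repeated letters gives 20.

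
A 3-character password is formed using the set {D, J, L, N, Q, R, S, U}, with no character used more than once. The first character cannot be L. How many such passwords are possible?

294

The first character has 8−1 = 7 choices (anything except L).
The remaining 2 characters are filled from the other 7 symbols without repetition: 7 × 6 = 42.
Total: 7 × 42 = 294.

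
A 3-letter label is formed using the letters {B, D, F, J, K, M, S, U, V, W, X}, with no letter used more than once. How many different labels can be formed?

990

This is a permutation of 3 out of 11: P(11,3) = 11!/8!.
That product is 11 × 10 × 9 = 990.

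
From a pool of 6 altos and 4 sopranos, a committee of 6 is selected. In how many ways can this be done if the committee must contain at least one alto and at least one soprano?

With no constraint there are C(10,6) = 210 possible selections.
Subtract selections that omit an entire group: no altos → C(4,6) = 0; no sopranos → C(6,6) = 1.
Both groups omitted at once is impossible, so 210 − 1 = 209.

209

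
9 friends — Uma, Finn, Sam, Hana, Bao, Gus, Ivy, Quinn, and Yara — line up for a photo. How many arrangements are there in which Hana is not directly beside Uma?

282240

There are 9! = 362880 arrangements in all. If Hana and Uma are adjacent, merging them into one block gives 2·(8)! = 80640 arrangements.
Complementary counting: 362880 − 80640 = 282240.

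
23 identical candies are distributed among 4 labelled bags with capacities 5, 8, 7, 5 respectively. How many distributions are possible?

Without the upper bounds there are C(26,3) = 2600 ways to split 23 among 4 bags.
Subtract solutions that violate a single cap (substitute x_i' = x_i − (cap_i+1)): x_1 ≥ 6 gives C(20,3) = 1140; x_2 ≥ 9 gives C(17,3) = 680; x_3 ≥ 8 gives C(18,3) = 816; x_4 ≥ 6 gives C(20,3) = 1140. Together 3776.
Add back pairs where two caps are both exceeded: 165 + 220 + 364 + 84 + 165 + 220 = 1218.
Subtract triples: 1 + 10 + 20 + 1 = 32.
By inclusion–exclusion the count is 2600 − 3776 + 1218 − 32 = 10.

10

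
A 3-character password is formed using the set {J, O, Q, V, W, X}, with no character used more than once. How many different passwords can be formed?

120

With no repetition, fill the 3 characters in order: 6 choices, then 5, down to 4.
6 × 5 × 4 = 120.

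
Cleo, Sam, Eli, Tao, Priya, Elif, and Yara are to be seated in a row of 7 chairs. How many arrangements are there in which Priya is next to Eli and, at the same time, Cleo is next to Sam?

Treat {Priya,Eli} as one block (2 orders) and {Cleo,Sam} as another (2 orders).
That leaves 5 units to arrange: 2 × 2 × 5! = 4 × 120 = 480.

480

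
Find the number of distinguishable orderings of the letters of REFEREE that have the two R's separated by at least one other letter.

Total arrangements of REFEREE: 7!/(4!·2!) = 105.
If the two R's are adjacent, glue them into one block, leaving 6 items to arrange: (6)!/(4!) = 30 ways.
Hence 105 − 30 = 75.

75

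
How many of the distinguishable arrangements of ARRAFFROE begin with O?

1680

With the first slot taken by O, it remains to arrange the other 8 letters (ARRAFFRE).
Those 8 letters have A appearing twice, F appearing twice, and R appearing 3 times, giving (8)!/(3!·2!·2!) = 1680.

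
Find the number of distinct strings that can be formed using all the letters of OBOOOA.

OBOOOA has 6 letters with O appearing 4 times.
So there are 6! / (4!) = 30 distinguishable arrangements.

30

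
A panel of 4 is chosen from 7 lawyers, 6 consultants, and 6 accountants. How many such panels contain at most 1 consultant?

2431

Split by how many consultants are chosen (0 through 1).
Sum: C(6,0)·C(13,4) + C(6,1)·C(13,3) = 715 + 1716 = 2431.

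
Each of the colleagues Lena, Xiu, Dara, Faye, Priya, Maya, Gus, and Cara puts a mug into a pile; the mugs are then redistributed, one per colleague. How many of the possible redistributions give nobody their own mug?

Count assignments avoiding every fixed point. For any j of the 8 colleagues fixed to their own mug, the other 8−j can be arranged in (8−j)! ways.
By inclusion–exclusion this is Σ_{j=0}^{8} (−1)^j C(8,j)·(8−j)!.
Computing: 40320 − 40320 + 20160 − 6720 + 1680 − 336 + 56 − 8 + 1 = 14833.

14833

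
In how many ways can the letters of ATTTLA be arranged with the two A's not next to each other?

40

Total arrangements of ATTTLA: 6!/(3!·2!) = 60.
Arrangements with the A's together: treat AA as one letter, giving (5)!/(3!) = 20.
Hence 60 − 20 = 40.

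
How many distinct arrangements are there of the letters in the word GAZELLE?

Letter multiplicities in GAZELLE: A×1, E×2, G×1, L×2, Z×1.
So there are 7! / (2!·2!) = 1260 distinguishable arrangements.

1260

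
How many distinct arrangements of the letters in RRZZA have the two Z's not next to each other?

18

There are 5!/(2!·2!) = 30 arrangements of RRZZA in total.
If the two Z's are adjacent, glue them into one block, leaving 4 items to arrange: (4)!/(2!) = 12 ways.
Subtracting, 30 − 12 = 18 arrangements keep the Z's apart.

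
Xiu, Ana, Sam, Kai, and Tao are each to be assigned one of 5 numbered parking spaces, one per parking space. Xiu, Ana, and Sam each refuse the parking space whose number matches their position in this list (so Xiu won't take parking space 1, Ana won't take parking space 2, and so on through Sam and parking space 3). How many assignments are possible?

64

Let Aᵢ (for i ∈ {1, 2, 3}) be the placements that put person i in their forbidden parking space. Any j of these fix j positions, leaving (5−j)! ways to fill the rest, and there are C(3,j) ways to pick which j.
By inclusion–exclusion, the number of valid placements is Σ_{j=0}^{3} (−1)^j C(3,j)·(5−j)!.
Computing: 120 − 72 + 18 − 2 = 64.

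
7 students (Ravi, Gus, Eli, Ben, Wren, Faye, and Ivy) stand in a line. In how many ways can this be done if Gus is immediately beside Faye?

1440

Glue Gus and Faye into one block (2 internal orders), leaving 6 units to arrange in a row.
So the count is 2·(6)! = 1440.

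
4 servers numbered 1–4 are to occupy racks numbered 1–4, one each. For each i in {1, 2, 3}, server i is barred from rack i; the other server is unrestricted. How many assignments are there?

Let Aᵢ (for i ∈ {1, 2, 3}) be the placements that put server i in its forbidden rack. Any j of these fix j positions, leaving (4−j)! ways to fill the rest, and there are C(3,j) ways to pick which j.
By inclusion–exclusion, the number of valid placements is Σ_{j=0}^{3} (−1)^j C(3,j)·(4−j)!.
Computing: 24 − 18 + 6 − 1 = 11.

11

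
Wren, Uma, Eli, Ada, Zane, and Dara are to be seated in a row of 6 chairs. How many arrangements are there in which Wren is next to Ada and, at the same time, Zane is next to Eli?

96

Treat {Wren,Ada} as one block (2 orders) and {Zane,Eli} as another (2 orders).
That leaves 4 units to arrange: 2 × 2 × 4! = 4 × 24 = 96.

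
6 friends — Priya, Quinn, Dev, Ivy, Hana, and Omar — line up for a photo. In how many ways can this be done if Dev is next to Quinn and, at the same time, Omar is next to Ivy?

96

Treat {Dev,Quinn} as one block (2 orders) and {Omar,Ivy} as another (2 orders).
That leaves 4 units to arrange: 2 × 2 × 4! = 4 × 24 = 96.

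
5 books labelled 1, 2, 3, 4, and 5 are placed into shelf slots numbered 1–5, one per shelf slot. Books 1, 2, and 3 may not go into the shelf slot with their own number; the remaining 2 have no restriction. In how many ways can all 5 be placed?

Let Aᵢ (for i ∈ {1, 2, 3}) be the placements that put book i in its forbidden shelf slot. Any j of these fix j positions, leaving (5−j)! ways to fill the rest, and there are C(3,j) ways to pick which j.
By inclusion–exclusion, the number of valid placements is Σ_{j=0}^{3} (−1)^j C(3,j)·(5−j)!.
Computing: 120 − 72 + 18 − 2 = 64.

64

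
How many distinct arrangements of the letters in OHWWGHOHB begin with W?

3360

Fix W in the first position and arrange the remaining 8 letters.
Those 8 letters have H appearing 3 times and O appearing twice, giving (8)!/(3!·2!) = 3360.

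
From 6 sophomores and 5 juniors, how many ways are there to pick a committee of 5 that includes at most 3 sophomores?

Split by how many sophomores are chosen (0 through 3).
Sum: C(6,0)·C(5,5) + C(6,1)·C(5,4) + C(6,2)·C(5,3) + C(6,3)·C(5,2) = 1 + 30 + 150 + 200 = 381.

381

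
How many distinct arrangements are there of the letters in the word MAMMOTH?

The 7 letters of MAMMOTH have repeats: M appearing 3 times.
Dividing 7! = 5040 by 3! = 6 for the repeated letters gives 840.

840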